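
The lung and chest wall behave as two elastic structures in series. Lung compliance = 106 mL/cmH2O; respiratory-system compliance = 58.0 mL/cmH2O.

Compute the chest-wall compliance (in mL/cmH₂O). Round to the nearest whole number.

1/Ccw = 1/Crs − 1/CL.
1/Ccw = 1/58.0 − 1/106 = 0.007807.
Ccw = 128.09 mL/cmH2O.

128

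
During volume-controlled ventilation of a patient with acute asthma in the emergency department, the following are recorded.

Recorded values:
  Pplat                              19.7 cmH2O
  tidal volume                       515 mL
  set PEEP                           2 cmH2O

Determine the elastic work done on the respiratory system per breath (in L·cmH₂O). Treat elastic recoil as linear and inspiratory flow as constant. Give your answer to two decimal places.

4.56

Elastic work ≈ ½ × (Pplat − PEEP) × Vt = 0.5 × (19.7 − 2) × 0.515 L = 0.5 × 17.7 × 0.515 = 4.558 L·cmH2O.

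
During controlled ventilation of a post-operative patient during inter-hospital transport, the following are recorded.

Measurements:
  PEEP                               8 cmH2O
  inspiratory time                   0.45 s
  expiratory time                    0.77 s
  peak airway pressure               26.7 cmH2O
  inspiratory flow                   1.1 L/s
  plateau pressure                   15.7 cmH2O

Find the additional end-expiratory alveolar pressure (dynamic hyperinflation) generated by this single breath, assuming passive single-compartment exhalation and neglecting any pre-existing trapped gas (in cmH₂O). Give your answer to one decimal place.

2.3

Vt = flow × Ti = 1.1 L/s × 0.45 s × 1000 mL/L = 495.0 mL.
R = (PIP − Pplat)/V̇ = (26.7 − 15.7) / 1.1 = 11.0/1.1 = 10.0 cmH2O·s/L.
C = Vt/(Pplat − PEEP) = 495.0 / (15.7 − 8) = 495.0/7.7 = 64.286 mL/cmH2O.
τ = R × C = 10.0 × 0.06429 L/cmH2O = 0.6429 s.
Fraction remaining = e^(−Te/τ) = e^(−0.77/0.6429) = 0.3019; trapped volume = 495.0 × 0.3019 = 149.44 mL.
Additional alveolar pressure from trapping ≈ V_trapped / C = 149.44 / 64.286 = 2.325 cmH2O.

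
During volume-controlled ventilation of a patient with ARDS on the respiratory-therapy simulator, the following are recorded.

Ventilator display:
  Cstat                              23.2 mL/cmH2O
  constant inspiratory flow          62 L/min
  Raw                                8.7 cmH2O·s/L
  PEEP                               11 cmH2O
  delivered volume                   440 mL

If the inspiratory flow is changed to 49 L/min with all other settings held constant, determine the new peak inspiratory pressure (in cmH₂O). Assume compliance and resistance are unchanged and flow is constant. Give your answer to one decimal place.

Flow: 62 L/min ÷ 60 = 1.0333 L/s.
New flow: 49 L/min ÷ 60 = 0.8167 L/s.
PIP = Vt/C + R·V̇ + PEEP (constant-flow equation of motion).
Only the resistive term changes: ΔPIP = R × ΔV̇ = 8.7 × (0.8167 − 1.0333) = 8.7 × -0.2166 = -1.884 cmH2O.
Original PIP = 440/23.2 + 8.7×1.0333 + 11 = 38.955 cmH2O; new PIP = 38.955 + (-1.884) = 37.071 cmH2O.

37.1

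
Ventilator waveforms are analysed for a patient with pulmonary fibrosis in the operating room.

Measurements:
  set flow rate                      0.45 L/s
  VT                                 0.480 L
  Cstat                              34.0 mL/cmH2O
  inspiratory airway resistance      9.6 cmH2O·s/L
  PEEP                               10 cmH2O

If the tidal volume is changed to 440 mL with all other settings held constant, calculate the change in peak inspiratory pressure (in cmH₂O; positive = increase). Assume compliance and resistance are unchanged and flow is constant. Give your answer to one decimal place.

-1.2

PIP = Vt/C + R·V̇ + PEEP (constant-flow equation of motion).
Only the elastic term changes: ΔPIP = ΔVt / C = (440 − 480) / 34.0 = -1.176 cmH2O.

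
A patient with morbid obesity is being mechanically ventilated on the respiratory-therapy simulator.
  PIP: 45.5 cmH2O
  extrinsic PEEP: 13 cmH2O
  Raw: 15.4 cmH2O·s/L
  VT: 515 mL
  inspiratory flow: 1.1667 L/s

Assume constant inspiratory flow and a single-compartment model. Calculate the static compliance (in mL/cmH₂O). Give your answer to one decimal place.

Equation of motion (constant flow): PIP = Vt/C + R·V̇ + PEEP.
Vt/C = PIP − R·V̇ − PEEP = 45.5 − 15.4×1.1667 − 13 = 45.5 − 17.967 − 13 = 14.533 cmH2O.
C = Vt / 14.533 = 515 / 14.533 = 35.437 mL/cmH2O.

35.4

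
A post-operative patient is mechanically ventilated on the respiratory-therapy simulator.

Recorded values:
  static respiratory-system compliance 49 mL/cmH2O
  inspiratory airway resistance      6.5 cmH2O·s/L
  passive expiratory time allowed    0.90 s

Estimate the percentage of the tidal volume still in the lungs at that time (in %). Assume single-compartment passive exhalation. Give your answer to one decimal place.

5.9

τ = R × C = 6.5 × 49 mL/cmH2O = 6.5 × 0.049 L/cmH2O = 0.3185 s.
Passive exhalation: V(t)/V₀ = e^(−t/τ) = e^(−0.90/0.3185) = 0.05926.
Fraction remaining = 0.05926 → 5.926%.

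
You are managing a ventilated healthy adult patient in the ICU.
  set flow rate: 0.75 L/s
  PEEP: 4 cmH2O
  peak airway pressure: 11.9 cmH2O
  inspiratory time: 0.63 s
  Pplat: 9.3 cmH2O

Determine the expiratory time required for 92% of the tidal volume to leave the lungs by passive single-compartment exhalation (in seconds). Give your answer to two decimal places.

Vt = flow × Ti = 0.75 L/s × 0.63 s × 1000 mL/L = 472.5 mL.
R = (PIP − Pplat)/V̇ = (11.9 − 9.3) / 0.75 = 2.6/0.75 = 3.467 cmH2O·s/L.
C = Vt/(Pplat − PEEP) = 472.5 / (9.3 − 4) = 472.5/5.3 = 89.151 mL/cmH2O.
τ = R × C = 3.467 × 0.08915 L/cmH2O = 0.3091 s.
t = −τ·ln(1 − 0.92) = −0.3091·ln(0.08) = 0.7807 s.

0.78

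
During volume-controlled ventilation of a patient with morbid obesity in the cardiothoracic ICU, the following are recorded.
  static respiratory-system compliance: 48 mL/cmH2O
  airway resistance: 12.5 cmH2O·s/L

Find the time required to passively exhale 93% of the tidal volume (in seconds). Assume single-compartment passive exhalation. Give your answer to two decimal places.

1.60

τ = R × C = 12.5 × 48 mL/cmH2O = 12.5 × 0.048 L/cmH2O = 0.6 s.
Exhaled fraction f = 1 − e^(−t/τ) → t = −τ·ln(1 − f) = −0.6·ln(0.07) = 1.596 s.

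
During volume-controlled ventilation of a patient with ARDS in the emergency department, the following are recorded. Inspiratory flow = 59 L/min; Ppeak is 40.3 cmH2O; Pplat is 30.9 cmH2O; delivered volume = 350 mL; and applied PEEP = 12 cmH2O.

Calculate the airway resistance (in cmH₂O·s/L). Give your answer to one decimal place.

Flow: 59 L/min ÷ 60 = 0.9833 L/s.
Raw = (PIP − Pplat) / flow = (40.3 − 30.9) / 0.9833 = 9.4 / 0.9833 = 9.56 cmH2O·s/L.

9.6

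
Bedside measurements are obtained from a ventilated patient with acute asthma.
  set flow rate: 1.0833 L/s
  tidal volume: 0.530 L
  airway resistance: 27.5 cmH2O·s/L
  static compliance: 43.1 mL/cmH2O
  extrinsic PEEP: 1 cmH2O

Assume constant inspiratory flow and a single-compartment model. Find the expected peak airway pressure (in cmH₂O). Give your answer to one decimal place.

43.1

Equation of motion (constant flow): PIP = Vt/C + R·V̇ + PEEP.
PIP = 530/43.1 + 27.5×1.0833 + 1 = 12.297 + 29.791 + 1 = 43.088 cmH2O.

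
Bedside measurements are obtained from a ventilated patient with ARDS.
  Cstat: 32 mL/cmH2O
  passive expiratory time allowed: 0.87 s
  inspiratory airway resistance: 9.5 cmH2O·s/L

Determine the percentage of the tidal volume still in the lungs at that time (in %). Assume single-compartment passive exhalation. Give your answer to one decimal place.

τ = R × C = 9.5 × 32 mL/cmH2O = 9.5 × 0.032 L/cmH2O = 0.304 s.
Passive exhalation: V(t)/V₀ = e^(−t/τ) = e^(−0.87/0.304) = 0.05716.
Fraction remaining = 0.05716 → 5.716%.

5.7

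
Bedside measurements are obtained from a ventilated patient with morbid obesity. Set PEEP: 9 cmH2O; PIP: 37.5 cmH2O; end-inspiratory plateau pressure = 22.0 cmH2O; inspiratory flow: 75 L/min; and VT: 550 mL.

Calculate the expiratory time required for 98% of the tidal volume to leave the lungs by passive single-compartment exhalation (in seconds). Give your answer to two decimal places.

Flow: 75 L/min ÷ 60 = 1.25 L/s.
R = (PIP − Pplat)/V̇ = (37.5 − 22.0) / 1.25 = 15.5/1.25 = 12.4 cmH2O·s/L.
C = Vt/(Pplat − PEEP) = 550.0 / (22.0 − 9) = 550.0/13.0 = 42.308 mL/cmH2O.
τ = R × C = 12.4 × 0.04231 L/cmH2O = 0.5246 s.
t = −τ·ln(1 − 0.98) = −0.5246·ln(0.02) = 2.052 s.

2.05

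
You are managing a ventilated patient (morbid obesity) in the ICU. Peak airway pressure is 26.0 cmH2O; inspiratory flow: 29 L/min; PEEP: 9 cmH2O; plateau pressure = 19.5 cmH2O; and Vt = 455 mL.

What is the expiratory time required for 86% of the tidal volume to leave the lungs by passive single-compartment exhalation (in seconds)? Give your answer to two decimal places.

1.15

Flow: 29 L/min ÷ 60 = 0.4833 L/s.
R = (PIP − Pplat)/V̇ = (26.0 − 19.5) / 0.4833 = 6.5/0.4833 = 13.449 cmH2O·s/L.
C = Vt/(Pplat − PEEP) = 455.0 / (19.5 − 9) = 455.0/10.5 = 43.333 mL/cmH2O.
τ = R × C = 13.449 × 0.04333 L/cmH2O = 0.5827 s.
t = −τ·ln(1 − 0.86) = −0.5827·ln(0.14) = 1.146 s.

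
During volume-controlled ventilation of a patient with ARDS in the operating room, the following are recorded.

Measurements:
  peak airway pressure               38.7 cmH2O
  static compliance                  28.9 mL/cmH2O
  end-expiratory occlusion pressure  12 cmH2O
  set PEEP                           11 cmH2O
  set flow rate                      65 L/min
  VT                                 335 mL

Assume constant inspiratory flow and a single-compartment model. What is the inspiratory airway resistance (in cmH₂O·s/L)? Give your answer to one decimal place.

13.9

Flow: 65 L/min ÷ 60 = 1.0833 L/s.
Total PEEP = 12 cmH2O (set 11 + intrinsic 1); this is the baseline alveolar pressure.
Equation of motion (constant flow): PIP = Vt/C + R·V̇ + PEEP.
R·V̇ = PIP − Vt/C − PEEP = 38.7 − 335/28.9 − 12 = 38.7 − 11.592 − 12 = 15.108 cmH2O.
R = 15.108 / 1.0833 = 13.946 cmH2O·s/L.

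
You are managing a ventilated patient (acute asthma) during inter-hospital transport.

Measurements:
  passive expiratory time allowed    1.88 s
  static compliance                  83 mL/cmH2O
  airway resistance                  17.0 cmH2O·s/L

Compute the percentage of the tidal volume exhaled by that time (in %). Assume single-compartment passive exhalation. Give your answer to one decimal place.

τ = R × C = 17.0 × 83 mL/cmH2O = 17.0 × 0.083 L/cmH2O = 1.411 s.
Passive exhalation: V(t)/V₀ = e^(−t/τ) = e^(−1.88/1.411) = 0.2638.
Fraction exhaled = 1 − 0.2638 = 0.7362 → 73.62%.

73.6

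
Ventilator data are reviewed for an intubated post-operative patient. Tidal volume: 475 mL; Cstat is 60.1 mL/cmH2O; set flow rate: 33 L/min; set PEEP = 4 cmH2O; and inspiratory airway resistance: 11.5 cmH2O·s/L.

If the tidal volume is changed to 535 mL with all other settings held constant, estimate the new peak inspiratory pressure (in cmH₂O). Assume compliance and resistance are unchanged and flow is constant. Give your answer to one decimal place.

19.2

Flow: 33 L/min ÷ 60 = 0.55 L/s.
PIP = Vt/C + R·V̇ + PEEP (constant-flow equation of motion).
Only the elastic term changes: ΔPIP = ΔVt / C = (535 − 475) / 60.1 = 0.9983 cmH2O.
Original PIP = 475/60.1 + 11.5×0.55 + 4 = 18.228 cmH2O; new PIP = 18.228 + (0.9983) = 19.226 cmH2O.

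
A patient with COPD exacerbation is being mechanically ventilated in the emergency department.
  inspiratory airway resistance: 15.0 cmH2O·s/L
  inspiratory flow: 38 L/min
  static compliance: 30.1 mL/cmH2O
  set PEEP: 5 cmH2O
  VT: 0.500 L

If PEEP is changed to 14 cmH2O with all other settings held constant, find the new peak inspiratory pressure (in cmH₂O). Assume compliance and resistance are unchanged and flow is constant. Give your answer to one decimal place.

Flow: 38 L/min ÷ 60 = 0.6333 L/s.
PIP = Vt/C + R·V̇ + PEEP (constant-flow equation of motion).
Only the baseline term changes: ΔPIP = ΔPEEP = 14 − 5 = 9.0 cmH2O.
Original PIP = 500/30.1 + 15.0×0.6333 + 5 = 31.111 cmH2O; new PIP = 31.111 + (9.0) = 40.111 cmH2O.

40.1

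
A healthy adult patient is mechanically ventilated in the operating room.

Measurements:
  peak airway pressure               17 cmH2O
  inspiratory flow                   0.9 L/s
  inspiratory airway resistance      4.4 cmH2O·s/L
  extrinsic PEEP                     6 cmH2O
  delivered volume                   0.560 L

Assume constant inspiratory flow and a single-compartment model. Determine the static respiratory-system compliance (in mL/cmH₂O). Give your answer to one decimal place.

79.5

Equation of motion (constant flow): PIP = Vt/C + R·V̇ + PEEP.
Vt/C = PIP − R·V̇ − PEEP = 17 − 4.4×0.9 − 6 = 17 − 3.96 − 6 = 7.04 cmH2O.
C = Vt / 7.04 = 560 / 7.04 = 79.545 mL/cmH2O.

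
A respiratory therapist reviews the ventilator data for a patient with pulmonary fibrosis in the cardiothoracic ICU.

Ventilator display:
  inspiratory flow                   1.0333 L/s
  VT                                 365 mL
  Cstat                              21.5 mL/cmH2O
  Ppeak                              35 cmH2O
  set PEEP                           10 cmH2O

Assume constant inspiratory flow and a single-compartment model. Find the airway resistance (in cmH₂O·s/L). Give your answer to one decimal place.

7.8

Equation of motion (constant flow): PIP = Vt/C + R·V̇ + PEEP.
R·V̇ = PIP − Vt/C − PEEP = 35 − 365/21.5 − 10 = 35 − 16.977 − 10 = 8.023 cmH2O.
R = 8.023 / 1.0333 = 7.764 cmH2O·s/L.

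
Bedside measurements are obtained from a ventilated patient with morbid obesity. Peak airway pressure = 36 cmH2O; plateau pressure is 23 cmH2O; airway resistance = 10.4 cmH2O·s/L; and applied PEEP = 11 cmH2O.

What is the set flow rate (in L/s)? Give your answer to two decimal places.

1.25

flow = (PIP − Pplat) / Raw = 13.0 / 10.4 = 1.25 L/s.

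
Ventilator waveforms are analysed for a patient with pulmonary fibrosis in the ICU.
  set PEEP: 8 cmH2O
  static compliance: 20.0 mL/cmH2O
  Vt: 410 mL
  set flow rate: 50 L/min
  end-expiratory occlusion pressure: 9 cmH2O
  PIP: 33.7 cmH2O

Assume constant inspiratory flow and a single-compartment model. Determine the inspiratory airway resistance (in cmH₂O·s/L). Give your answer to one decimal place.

5.0

Flow: 50 L/min ÷ 60 = 0.8333 L/s.
Total PEEP = 9 cmH2O (set 8 + intrinsic 1); this is the baseline alveolar pressure.
Equation of motion (constant flow): PIP = Vt/C + R·V̇ + PEEP.
R·V̇ = PIP − Vt/C − PEEP = 33.7 − 410/20.0 − 9 = 33.7 − 20.5 − 9 = 4.2 cmH2O.
R = 4.2 / 0.8333 = 5.04 cmH2O·s/L.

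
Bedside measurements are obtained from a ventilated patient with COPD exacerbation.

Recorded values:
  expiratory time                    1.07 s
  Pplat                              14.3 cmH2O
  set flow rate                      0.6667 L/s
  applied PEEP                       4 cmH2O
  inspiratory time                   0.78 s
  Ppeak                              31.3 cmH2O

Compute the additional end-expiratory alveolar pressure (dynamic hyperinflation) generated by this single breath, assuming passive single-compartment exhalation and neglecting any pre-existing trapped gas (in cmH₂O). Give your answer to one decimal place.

Vt = flow × Ti = 0.6667 L/s × 0.78 s × 1000 mL/L = 520.03 mL.
R = (PIP − Pplat)/V̇ = (31.3 − 14.3) / 0.6667 = 17.0/0.6667 = 25.499 cmH2O·s/L.
C = Vt/(Pplat − PEEP) = 520.03 / (14.3 − 4) = 520.03/10.3 = 50.488 mL/cmH2O.
τ = R × C = 25.499 × 0.05049 L/cmH2O = 1.287 s.
Fraction remaining = e^(−Te/τ) = e^(−1.07/1.287) = 0.4354; trapped volume = 520.03 × 0.4354 = 226.42 mL.
Additional alveolar pressure from trapping ≈ V_trapped / C = 226.42 / 50.488 = 4.485 cmH2O.

4.5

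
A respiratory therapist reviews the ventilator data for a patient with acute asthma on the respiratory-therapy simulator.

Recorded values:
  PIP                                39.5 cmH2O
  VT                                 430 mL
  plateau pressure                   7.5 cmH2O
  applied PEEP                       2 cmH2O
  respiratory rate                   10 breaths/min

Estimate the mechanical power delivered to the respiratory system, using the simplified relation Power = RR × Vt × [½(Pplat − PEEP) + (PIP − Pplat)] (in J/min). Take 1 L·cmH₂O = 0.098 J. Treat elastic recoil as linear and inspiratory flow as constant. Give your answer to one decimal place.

14.6

Per-breath work = Vt × [½(Pplat−PEEP) + (PIP−Pplat)] = 0.430 × [0.5×5.5 + 32.0] = 0.430 × 34.75 = 14.943 L·cmH2O.
Power = 10 × 14.943 = 149.43 L·cmH2O/min.
× 0.098 J/(L·cmH2O) → 14.644 J/min.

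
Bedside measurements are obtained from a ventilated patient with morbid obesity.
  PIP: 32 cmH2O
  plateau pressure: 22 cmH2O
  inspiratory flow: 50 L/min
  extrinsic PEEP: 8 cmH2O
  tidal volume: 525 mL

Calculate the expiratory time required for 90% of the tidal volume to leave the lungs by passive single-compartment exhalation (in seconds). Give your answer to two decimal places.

Flow: 50 L/min ÷ 60 = 0.8333 L/s.
R = (PIP − Pplat)/V̇ = (32 − 22) / 0.8333 = 10.0/0.8333 = 12.0 cmH2O·s/L.
C = Vt/(Pplat − PEEP) = 525.0 / (22 − 8) = 525.0/14.0 = 37.5 mL/cmH2O.
τ = R × C = 12.0 × 0.0375 L/cmH2O = 0.45 s.
t = −τ·ln(1 − 0.90) = −0.45·ln(0.1) = 1.036 s.

1.04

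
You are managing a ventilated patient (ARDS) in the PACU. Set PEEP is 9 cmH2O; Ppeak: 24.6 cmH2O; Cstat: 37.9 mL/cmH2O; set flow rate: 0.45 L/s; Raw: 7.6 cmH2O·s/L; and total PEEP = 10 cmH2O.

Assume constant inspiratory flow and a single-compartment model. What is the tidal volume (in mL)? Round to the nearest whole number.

Total PEEP = 10 cmH2O (set 9 + intrinsic 1); this is the baseline alveolar pressure.
Equation of motion (constant flow): PIP = Vt/C + R·V̇ + PEEP.
Vt/C = PIP − R·V̇ − PEEP = 24.6 − 3.42 − 10 = 11.18 cmH2O.
Vt = C × 11.18 = 37.9 × 11.18 = 423.72 mL.

424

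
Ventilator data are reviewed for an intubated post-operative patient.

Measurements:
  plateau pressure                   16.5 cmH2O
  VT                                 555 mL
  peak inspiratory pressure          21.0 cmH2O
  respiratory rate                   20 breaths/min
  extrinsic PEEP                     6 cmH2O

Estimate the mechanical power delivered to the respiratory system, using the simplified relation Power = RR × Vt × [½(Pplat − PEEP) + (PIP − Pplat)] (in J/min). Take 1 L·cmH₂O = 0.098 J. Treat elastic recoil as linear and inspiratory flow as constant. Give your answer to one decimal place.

Per-breath work = Vt × [½(Pplat−PEEP) + (PIP−Pplat)] = 0.555 × [0.5×10.5 + 4.5] = 0.555 × 9.75 = 5.411 L·cmH2O.
Power = 20 × 5.411 = 108.22 L·cmH2O/min.
× 0.098 J/(L·cmH2O) → 10.606 J/min.

10.6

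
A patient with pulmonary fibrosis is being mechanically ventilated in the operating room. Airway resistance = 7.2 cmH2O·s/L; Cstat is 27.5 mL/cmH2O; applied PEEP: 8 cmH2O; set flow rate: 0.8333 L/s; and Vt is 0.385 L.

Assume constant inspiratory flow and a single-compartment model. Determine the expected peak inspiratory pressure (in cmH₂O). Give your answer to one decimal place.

Equation of motion (constant flow): PIP = Vt/C + R·V̇ + PEEP.
PIP = 385/27.5 + 7.2×0.8333 + 8 = 14.0 + 6.0 + 8 = 28.0 cmH2O.

28.0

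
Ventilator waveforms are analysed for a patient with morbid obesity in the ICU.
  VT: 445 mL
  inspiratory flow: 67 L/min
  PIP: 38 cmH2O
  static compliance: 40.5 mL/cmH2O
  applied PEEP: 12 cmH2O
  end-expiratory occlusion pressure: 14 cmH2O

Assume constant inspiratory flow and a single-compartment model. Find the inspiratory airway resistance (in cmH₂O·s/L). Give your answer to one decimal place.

11.7

Flow: 67 L/min ÷ 60 = 1.1167 L/s.
Total PEEP = 14 cmH2O (set 12 + intrinsic 2); this is the baseline alveolar pressure.
Equation of motion (constant flow): PIP = Vt/C + R·V̇ + PEEP.
R·V̇ = PIP − Vt/C − PEEP = 38 − 445/40.5 − 14 = 38 − 10.988 − 14 = 13.012 cmH2O.
R = 13.012 / 1.1167 = 11.652 cmH2O·s/L.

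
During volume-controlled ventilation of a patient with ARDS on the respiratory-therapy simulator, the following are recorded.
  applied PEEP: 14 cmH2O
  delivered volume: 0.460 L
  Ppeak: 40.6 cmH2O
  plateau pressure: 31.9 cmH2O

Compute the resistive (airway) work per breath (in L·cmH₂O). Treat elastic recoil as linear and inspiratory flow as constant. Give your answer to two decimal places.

With constant inspiratory flow the resistive pressure is constant at PIP − Pplat = 40.6 − 31.9 = 8.7 cmH2O, so resistive work = 8.7 × 0.460 = 4.002 L·cmH2O.

4.00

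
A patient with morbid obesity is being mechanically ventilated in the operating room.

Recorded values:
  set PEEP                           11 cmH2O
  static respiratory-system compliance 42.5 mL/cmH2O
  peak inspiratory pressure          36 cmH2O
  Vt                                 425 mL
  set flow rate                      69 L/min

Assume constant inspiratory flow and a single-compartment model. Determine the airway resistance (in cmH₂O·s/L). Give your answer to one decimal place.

13.0

Flow: 69 L/min ÷ 60 = 1.15 L/s.
Equation of motion (constant flow): PIP = Vt/C + R·V̇ + PEEP.
R·V̇ = PIP − Vt/C − PEEP = 36 − 425/42.5 − 11 = 36 − 10.0 − 11 = 15.0 cmH2O.
R = 15.0 / 1.15 = 13.043 cmH2O·s/L.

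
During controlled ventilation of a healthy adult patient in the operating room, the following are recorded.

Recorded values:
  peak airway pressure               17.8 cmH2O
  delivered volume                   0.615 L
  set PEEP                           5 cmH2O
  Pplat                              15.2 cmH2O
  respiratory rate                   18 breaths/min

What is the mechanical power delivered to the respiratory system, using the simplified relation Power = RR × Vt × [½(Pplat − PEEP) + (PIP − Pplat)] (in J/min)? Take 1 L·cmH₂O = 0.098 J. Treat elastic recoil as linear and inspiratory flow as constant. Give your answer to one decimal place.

8.4

Per-breath work = Vt × [½(Pplat−PEEP) + (PIP−Pplat)] = 0.615 × [0.5×10.2 + 2.6] = 0.615 × 7.7 = 4.736 L·cmH2O.
Power = 18 × 4.736 = 85.248 L·cmH2O/min.
× 0.098 J/(L·cmH2O) → 8.354 J/min.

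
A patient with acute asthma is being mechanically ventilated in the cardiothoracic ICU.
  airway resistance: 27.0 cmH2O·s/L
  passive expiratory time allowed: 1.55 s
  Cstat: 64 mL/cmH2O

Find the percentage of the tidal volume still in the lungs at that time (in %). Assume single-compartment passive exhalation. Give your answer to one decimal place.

40.8

τ = R × C = 27.0 × 64 mL/cmH2O = 27.0 × 0.064 L/cmH2O = 1.728 s.
Passive exhalation: V(t)/V₀ = e^(−t/τ) = e^(−1.55/1.728) = 0.4078.
Fraction remaining = 0.4078 → 40.78%.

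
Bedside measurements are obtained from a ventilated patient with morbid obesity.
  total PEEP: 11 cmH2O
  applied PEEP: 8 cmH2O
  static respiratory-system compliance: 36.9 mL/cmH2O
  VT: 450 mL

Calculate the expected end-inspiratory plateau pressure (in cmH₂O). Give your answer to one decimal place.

End-expiratory occlusion gives total PEEP = 11 cmH2O (intrinsic PEEP = 11 − 8 = 3). Use total PEEP for the elastic gradient.
Pplat = PEEPtotal + Vt / Cstat = 11 + 450 / 36.9 = 11 + 12.195 = 23.195 cmH2O.

23.2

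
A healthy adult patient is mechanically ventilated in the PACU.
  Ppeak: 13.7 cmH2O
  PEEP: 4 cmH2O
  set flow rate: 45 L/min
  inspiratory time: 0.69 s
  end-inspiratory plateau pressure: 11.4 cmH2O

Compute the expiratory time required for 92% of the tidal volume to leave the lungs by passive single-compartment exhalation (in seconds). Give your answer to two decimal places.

Flow: 45 L/min ÷ 60 = 0.75 L/s.
Vt = flow × Ti = 0.75 L/s × 0.69 s × 1000 mL/L = 517.5 mL.
R = (PIP − Pplat)/V̇ = (13.7 − 11.4) / 0.75 = 2.3/0.75 = 3.067 cmH2O·s/L.
C = Vt/(Pplat − PEEP) = 517.5 / (11.4 − 4) = 517.5/7.4 = 69.932 mL/cmH2O.
τ = R × C = 3.067 × 0.06993 L/cmH2O = 0.2145 s.
t = −τ·ln(1 − 0.92) = −0.2145·ln(0.08) = 0.5418 s.

0.54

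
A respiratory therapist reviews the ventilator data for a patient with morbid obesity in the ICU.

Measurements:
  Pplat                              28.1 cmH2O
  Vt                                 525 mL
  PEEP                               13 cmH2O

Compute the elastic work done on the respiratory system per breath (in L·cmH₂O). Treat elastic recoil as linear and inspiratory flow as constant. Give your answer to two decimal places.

Elastic work ≈ ½ × (Pplat − PEEP) × Vt = 0.5 × (28.1 − 13) × 0.525 L = 0.5 × 15.1 × 0.525 = 3.964 L·cmH2O.

3.96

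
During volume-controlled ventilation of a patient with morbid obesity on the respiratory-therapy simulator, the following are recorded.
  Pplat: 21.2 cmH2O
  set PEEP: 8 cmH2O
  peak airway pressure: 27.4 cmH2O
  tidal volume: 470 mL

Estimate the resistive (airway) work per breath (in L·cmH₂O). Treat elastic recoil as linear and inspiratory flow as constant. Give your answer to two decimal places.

With constant inspiratory flow the resistive pressure is constant at PIP − Pplat = 27.4 − 21.2 = 6.2 cmH2O, so resistive work = 6.2 × 0.470 = 2.914 L·cmH2O.

2.91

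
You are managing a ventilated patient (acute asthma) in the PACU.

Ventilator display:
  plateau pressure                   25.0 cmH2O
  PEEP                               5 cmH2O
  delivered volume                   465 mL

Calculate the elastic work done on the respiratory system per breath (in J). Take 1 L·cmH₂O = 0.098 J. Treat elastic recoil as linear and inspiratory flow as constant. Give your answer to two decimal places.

0.46

Elastic work ≈ ½ × (Pplat − PEEP) × Vt = 0.5 × (25.0 − 5) × 0.465 L = 0.5 × 20.0 × 0.465 = 4.65 L·cmH2O.
× 0.098 J/(L·cmH2O) → 0.4557 J.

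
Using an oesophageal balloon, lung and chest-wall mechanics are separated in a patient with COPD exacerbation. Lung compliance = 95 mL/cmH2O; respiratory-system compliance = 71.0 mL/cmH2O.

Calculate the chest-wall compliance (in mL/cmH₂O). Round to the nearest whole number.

281

1/Ccw = 1/Crs − 1/CL.
1/Ccw = 1/71.0 − 1/95 = 0.003558.
Ccw = 281.06 mL/cmH2O.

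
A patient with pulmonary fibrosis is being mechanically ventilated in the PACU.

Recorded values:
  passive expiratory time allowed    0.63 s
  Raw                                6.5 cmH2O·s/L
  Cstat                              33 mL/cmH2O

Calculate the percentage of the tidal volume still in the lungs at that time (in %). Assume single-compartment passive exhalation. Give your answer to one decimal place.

5.3

τ = R × C = 6.5 × 33 mL/cmH2O = 6.5 × 0.033 L/cmH2O = 0.2145 s.
Passive exhalation: V(t)/V₀ = e^(−t/τ) = e^(−0.63/0.2145) = 0.05302.
Fraction remaining = 0.05302 → 5.302%.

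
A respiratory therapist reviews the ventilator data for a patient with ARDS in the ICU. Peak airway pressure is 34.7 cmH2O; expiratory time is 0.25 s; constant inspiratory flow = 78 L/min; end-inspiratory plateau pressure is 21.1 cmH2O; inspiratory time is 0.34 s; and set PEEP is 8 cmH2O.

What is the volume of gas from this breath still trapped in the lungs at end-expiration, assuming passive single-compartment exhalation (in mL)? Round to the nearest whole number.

218

Flow: 78 L/min ÷ 60 = 1.3 L/s.
Vt = flow × Ti = 1.3 L/s × 0.34 s × 1000 mL/L = 442.0 mL.
R = (PIP − Pplat)/V̇ = (34.7 − 21.1) / 1.3 = 13.6/1.3 = 10.462 cmH2O·s/L.
C = Vt/(Pplat − PEEP) = 442.0 / (21.1 − 8) = 442.0/13.1 = 33.74 mL/cmH2O.
τ = R × C = 10.462 × 0.03374 L/cmH2O = 0.353 s.
Fraction remaining = e^(−Te/τ) = e^(−0.25/0.353) = 0.4925.
Trapped volume = 442.0 × 0.4925 = 217.69 mL.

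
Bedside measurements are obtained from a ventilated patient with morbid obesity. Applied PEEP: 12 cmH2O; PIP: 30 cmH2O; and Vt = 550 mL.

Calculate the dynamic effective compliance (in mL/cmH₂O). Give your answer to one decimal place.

30.6

Dynamic compliance = Vt / (PIP − PEEP) = 550 / (30 − 12) = 550 / 18.0 = 30.556 mL/cmH2O.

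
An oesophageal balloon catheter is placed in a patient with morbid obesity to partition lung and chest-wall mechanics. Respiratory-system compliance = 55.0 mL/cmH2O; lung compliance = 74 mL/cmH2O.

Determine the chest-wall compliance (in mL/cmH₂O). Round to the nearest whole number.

1/Ccw = 1/Crs − 1/CL.
1/Ccw = 1/55.0 − 1/74 = 0.004668.
Ccw = 214.22 mL/cmH2O.

214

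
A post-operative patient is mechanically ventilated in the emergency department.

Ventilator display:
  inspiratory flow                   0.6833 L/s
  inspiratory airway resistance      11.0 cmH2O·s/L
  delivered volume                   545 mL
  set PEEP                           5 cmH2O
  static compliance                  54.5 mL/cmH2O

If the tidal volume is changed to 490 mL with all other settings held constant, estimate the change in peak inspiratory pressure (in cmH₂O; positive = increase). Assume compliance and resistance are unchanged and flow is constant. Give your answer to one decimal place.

PIP = Vt/C + R·V̇ + PEEP (constant-flow equation of motion).
Only the elastic term changes: ΔPIP = ΔVt / C = (490 − 545) / 54.5 = -1.009 cmH2O.

-1.0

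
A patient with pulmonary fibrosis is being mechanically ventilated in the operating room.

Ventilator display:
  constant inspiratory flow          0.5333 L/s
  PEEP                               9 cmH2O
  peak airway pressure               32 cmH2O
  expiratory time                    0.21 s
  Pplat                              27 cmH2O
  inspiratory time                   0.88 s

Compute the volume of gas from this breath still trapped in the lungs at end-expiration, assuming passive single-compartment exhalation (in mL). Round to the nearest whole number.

199

Vt = flow × Ti = 0.5333 L/s × 0.88 s × 1000 mL/L = 469.3 mL.
R = (PIP − Pplat)/V̇ = (32 − 27) / 0.5333 = 5.0/0.5333 = 9.376 cmH2O·s/L.
C = Vt/(Pplat − PEEP) = 469.3 / (27 − 9) = 469.3/18.0 = 26.072 mL/cmH2O.
τ = R × C = 9.376 × 0.02607 L/cmH2O = 0.2444 s.
Fraction remaining = e^(−Te/τ) = e^(−0.21/0.2444) = 0.4235.
Trapped volume = 469.3 × 0.4235 = 198.75 mL.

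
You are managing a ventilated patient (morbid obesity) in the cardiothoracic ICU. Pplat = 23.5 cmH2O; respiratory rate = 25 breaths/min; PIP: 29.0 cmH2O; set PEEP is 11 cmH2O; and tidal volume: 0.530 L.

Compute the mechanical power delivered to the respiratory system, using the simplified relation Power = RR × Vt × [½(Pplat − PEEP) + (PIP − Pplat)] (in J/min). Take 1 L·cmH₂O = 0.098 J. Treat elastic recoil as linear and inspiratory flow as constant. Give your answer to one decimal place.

Per-breath work = Vt × [½(Pplat−PEEP) + (PIP−Pplat)] = 0.530 × [0.5×12.5 + 5.5] = 0.530 × 11.75 = 6.228 L·cmH2O.
Power = 25 × 6.228 = 155.7 L·cmH2O/min.
× 0.098 J/(L·cmH2O) → 15.259 J/min.

15.3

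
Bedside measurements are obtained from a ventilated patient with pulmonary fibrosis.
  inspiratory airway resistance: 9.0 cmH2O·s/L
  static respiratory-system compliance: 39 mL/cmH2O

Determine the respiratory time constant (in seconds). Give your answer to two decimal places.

τ = R × C = 9.0 × 39 mL/cmH2O = 9.0 × 0.039 L/cmH2O = 0.351 s.

0.35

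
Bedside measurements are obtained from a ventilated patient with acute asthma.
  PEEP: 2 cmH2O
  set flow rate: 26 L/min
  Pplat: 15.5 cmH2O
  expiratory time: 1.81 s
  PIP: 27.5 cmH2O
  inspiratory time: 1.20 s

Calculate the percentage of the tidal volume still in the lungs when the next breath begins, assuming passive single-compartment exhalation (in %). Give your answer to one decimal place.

Flow: 26 L/min ÷ 60 = 0.4333 L/s.
Vt = flow × Ti = 0.4333 L/s × 1.20 s × 1000 mL/L = 519.96 mL.
R = (PIP − Pplat)/V̇ = (27.5 − 15.5) / 0.4333 = 12.0/0.4333 = 27.694 cmH2O·s/L.
C = Vt/(Pplat − PEEP) = 519.96 / (15.5 − 2) = 519.96/13.5 = 38.516 mL/cmH2O.
τ = R × C = 27.694 × 0.03852 L/cmH2O = 1.067 s.
Fraction remaining at end-expiration = e^(−Te/τ) = e^(−1.81/1.067) = 0.1834 → 18.34%.

18.3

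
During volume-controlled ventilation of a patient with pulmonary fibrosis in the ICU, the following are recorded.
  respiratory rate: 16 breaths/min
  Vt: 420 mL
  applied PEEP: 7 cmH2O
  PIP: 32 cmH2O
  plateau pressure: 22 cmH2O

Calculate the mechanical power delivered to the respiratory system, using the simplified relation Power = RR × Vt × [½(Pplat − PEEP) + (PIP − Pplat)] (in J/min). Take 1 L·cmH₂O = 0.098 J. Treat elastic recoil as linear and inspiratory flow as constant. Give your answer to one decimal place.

Per-breath work = Vt × [½(Pplat−PEEP) + (PIP−Pplat)] = 0.420 × [0.5×15.0 + 10.0] = 0.420 × 17.5 = 7.35 L·cmH2O.
Power = 16 × 7.35 = 117.6 L·cmH2O/min.
× 0.098 J/(L·cmH2O) → 11.525 J/min.

11.5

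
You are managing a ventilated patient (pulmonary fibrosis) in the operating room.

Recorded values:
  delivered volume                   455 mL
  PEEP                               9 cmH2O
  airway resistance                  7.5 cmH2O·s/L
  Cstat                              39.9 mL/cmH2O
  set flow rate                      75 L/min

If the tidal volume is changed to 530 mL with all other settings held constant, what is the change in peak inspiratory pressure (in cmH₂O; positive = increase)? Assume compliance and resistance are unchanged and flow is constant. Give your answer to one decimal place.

1.9

PIP = Vt/C + R·V̇ + PEEP (constant-flow equation of motion).
Only the elastic term changes: ΔPIP = ΔVt / C = (530 − 455) / 39.9 = 1.88 cmH2O.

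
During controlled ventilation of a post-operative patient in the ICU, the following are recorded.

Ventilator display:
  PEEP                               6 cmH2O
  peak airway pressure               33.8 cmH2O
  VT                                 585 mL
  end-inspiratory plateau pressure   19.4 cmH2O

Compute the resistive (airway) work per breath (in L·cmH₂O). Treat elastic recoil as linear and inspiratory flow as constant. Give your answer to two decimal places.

With constant inspiratory flow the resistive pressure is constant at PIP − Pplat = 33.8 − 19.4 = 14.4 cmH2O, so resistive work = 14.4 × 0.585 = 8.424 L·cmH2O.

8.42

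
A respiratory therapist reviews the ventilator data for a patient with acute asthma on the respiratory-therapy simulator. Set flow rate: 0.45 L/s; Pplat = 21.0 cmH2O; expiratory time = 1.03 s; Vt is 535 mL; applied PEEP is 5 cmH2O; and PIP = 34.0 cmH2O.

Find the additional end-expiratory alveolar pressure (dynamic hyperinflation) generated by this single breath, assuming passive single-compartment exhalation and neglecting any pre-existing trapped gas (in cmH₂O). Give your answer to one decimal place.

5.5

R = (PIP − Pplat)/V̇ = (34.0 − 21.0) / 0.45 = 13.0/0.45 = 28.889 cmH2O·s/L.
C = Vt/(Pplat − PEEP) = 535.0 / (21.0 − 5) = 535.0/16.0 = 33.438 mL/cmH2O.
τ = R × C = 28.889 × 0.03344 L/cmH2O = 0.966 s.
Fraction remaining = e^(−Te/τ) = e^(−1.03/0.966) = 0.3443; trapped volume = 535.0 × 0.3443 = 184.2 mL.
Additional alveolar pressure from trapping ≈ V_trapped / C = 184.2 / 33.438 = 5.509 cmH2O.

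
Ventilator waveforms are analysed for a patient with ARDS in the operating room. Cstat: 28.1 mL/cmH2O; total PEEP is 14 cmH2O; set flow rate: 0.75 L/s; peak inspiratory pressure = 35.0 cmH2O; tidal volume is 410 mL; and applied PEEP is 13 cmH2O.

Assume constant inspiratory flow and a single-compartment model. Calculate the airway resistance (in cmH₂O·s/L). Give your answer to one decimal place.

Total PEEP = 14 cmH2O (set 13 + intrinsic 1); this is the baseline alveolar pressure.
Equation of motion (constant flow): PIP = Vt/C + R·V̇ + PEEP.
R·V̇ = PIP − Vt/C − PEEP = 35.0 − 410/28.1 − 14 = 35.0 − 14.591 − 14 = 6.409 cmH2O.
R = 6.409 / 0.75 = 8.545 cmH2O·s/L.

8.5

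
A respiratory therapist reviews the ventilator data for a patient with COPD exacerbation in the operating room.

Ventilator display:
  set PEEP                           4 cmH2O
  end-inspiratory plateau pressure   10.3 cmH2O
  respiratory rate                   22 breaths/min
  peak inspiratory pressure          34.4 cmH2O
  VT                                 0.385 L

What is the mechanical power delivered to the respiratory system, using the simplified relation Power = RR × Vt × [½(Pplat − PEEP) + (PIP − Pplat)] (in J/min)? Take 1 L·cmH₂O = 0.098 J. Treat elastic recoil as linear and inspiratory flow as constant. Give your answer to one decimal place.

Per-breath work = Vt × [½(Pplat−PEEP) + (PIP−Pplat)] = 0.385 × [0.5×6.3 + 24.1] = 0.385 × 27.25 = 10.491 L·cmH2O.
Power = 22 × 10.491 = 230.8 L·cmH2O/min.
× 0.098 J/(L·cmH2O) → 22.618 J/min.

22.6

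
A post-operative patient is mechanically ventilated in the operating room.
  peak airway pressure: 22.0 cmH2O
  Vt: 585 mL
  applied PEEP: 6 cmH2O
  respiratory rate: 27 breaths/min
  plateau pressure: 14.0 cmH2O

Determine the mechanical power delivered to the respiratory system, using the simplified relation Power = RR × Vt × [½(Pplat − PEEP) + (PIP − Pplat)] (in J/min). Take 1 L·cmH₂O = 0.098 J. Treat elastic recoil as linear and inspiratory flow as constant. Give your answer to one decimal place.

Per-breath work = Vt × [½(Pplat−PEEP) + (PIP−Pplat)] = 0.585 × [0.5×8.0 + 8.0] = 0.585 × 12.0 = 7.02 L·cmH2O.
Power = 27 × 7.02 = 189.54 L·cmH2O/min.
× 0.098 J/(L·cmH2O) → 18.575 J/min.

18.6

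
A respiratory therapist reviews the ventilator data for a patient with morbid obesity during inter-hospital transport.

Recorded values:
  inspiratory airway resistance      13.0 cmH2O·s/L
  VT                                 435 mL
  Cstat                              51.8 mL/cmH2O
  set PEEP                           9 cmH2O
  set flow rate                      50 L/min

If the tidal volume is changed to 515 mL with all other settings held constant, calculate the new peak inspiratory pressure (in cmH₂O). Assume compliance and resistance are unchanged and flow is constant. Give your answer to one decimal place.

29.8

Flow: 50 L/min ÷ 60 = 0.8333 L/s.
PIP = Vt/C + R·V̇ + PEEP (constant-flow equation of motion).
Only the elastic term changes: ΔPIP = ΔVt / C = (515 − 435) / 51.8 = 1.544 cmH2O.
Original PIP = 435/51.8 + 13.0×0.8333 + 9 = 28.231 cmH2O; new PIP = 28.231 + (1.544) = 29.775 cmH2O.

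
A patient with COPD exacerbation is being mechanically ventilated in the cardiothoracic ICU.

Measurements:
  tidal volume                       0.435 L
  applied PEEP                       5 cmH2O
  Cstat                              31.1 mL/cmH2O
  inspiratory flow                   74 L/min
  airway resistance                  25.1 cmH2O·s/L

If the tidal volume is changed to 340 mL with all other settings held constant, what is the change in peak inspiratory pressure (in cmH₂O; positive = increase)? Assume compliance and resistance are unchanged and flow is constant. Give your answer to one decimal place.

PIP = Vt/C + R·V̇ + PEEP (constant-flow equation of motion).
Only the elastic term changes: ΔPIP = ΔVt / C = (340 − 435) / 31.1 = -3.055 cmH2O.

-3.1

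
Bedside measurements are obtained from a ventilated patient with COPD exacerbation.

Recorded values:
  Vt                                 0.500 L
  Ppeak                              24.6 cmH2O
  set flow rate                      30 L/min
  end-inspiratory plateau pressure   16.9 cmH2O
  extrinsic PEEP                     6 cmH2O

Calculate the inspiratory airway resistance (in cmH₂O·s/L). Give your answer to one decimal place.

Flow: 30 L/min ÷ 60 = 0.5 L/s.
Raw = (PIP − Pplat) / flow = (24.6 − 16.9) / 0.5 = 7.7 / 0.5 = 15.4 cmH2O·s/L.

15.4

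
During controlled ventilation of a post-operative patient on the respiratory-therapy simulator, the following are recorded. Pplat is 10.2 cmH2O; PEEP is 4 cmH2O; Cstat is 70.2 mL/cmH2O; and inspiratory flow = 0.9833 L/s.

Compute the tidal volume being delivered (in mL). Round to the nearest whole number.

Vt = Cstat × (Pplat − PEEP) = 70.2 × (10.2 − 4) = 70.2 × 6.2 = 435.24 mL.

435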